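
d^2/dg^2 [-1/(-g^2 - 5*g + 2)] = 2*(-g^2 - 5*g + (2*g + 5)^2 + 2)/(g^2 + 5*g - 2)^3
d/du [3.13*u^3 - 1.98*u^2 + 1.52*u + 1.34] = 9.39*u^2 - 3.96*u + 1.52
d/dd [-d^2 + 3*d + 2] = 3 - 2*d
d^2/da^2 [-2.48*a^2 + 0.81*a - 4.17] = -4.96000000000000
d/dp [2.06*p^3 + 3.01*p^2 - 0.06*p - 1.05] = 6.18*p^2 + 6.02*p - 0.06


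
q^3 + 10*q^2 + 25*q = q*(q + 5)^2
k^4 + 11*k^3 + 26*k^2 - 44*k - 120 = (k - 2)*(k + 2)*(k + 5)*(k + 6)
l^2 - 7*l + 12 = (l - 4)*(l - 3)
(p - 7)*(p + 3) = p^2 - 4*p - 21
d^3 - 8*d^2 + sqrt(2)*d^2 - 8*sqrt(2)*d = d*(d - 8)*(d + sqrt(2))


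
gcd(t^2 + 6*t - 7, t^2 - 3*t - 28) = 1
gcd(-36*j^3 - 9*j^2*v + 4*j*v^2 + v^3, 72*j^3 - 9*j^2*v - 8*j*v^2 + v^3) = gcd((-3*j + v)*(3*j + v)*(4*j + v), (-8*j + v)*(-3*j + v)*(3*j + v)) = -9*j^2 + v^2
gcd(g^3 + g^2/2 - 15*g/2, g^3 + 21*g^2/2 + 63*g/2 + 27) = g + 3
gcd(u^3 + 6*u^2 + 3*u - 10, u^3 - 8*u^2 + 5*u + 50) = u + 2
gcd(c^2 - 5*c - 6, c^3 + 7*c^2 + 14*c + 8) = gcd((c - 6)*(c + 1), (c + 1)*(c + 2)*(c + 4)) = c + 1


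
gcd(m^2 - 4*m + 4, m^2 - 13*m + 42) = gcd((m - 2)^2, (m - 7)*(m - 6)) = 1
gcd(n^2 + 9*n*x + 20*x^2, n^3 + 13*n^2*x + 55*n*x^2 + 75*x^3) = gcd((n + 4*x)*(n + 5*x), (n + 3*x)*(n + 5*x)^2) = n + 5*x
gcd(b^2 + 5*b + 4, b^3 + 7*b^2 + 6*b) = b + 1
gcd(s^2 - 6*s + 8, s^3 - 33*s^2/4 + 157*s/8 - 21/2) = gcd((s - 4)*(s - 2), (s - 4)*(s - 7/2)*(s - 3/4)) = s - 4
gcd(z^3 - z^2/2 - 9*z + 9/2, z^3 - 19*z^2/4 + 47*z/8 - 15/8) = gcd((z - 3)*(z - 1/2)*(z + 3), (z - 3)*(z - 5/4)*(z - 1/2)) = z^2 - 7*z/2 + 3/2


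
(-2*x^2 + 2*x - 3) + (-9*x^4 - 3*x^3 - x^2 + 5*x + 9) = -9*x^4 - 3*x^3 - 3*x^2 + 7*x + 6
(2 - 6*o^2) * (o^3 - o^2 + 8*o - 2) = -6*o^5 + 6*o^4 - 46*o^3 + 10*o^2 + 16*o - 4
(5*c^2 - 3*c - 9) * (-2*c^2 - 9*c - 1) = -10*c^4 - 39*c^3 + 40*c^2 + 84*c + 9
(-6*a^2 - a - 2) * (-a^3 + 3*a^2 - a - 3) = 6*a^5 - 17*a^4 + 5*a^3 + 13*a^2 + 5*a + 6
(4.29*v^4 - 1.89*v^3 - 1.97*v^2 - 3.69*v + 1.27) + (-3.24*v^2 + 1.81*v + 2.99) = 4.29*v^4 - 1.89*v^3 - 5.21*v^2 - 1.88*v + 4.26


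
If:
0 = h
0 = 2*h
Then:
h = 0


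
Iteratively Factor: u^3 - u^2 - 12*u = (u - 4)*(u^2 + 3*u) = u*(u - 4)*(u + 3)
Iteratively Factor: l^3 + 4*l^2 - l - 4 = (l + 1)*(l^2 + 3*l - 4) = (l + 1)*(l + 4)*(l - 1)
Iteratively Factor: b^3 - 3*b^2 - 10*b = (b + 2)*(b^2 - 5*b) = b*(b + 2)*(b - 5)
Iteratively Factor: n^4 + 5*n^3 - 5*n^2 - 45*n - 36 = (n + 4)*(n^3 + n^2 - 9*n - 9) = (n + 1)*(n + 4)*(n^2 - 9) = (n + 1)*(n + 3)*(n + 4)*(n - 3)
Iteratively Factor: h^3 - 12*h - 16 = (h + 2)*(h^2 - 2*h - 8) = (h + 2)^2*(h - 4)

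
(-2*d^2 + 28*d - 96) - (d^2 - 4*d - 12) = -3*d^2 + 32*d - 84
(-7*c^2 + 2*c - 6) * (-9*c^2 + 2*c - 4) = 63*c^4 - 32*c^3 + 86*c^2 - 20*c + 24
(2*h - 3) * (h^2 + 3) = 2*h^3 - 3*h^2 + 6*h - 9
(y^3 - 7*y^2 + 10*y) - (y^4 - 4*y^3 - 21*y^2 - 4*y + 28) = -y^4 + 5*y^3 + 14*y^2 + 14*y - 28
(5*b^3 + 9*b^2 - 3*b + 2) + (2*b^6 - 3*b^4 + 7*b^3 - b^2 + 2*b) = 2*b^6 - 3*b^4 + 12*b^3 + 8*b^2 - b + 2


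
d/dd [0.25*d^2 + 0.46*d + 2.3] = 0.5*d + 0.46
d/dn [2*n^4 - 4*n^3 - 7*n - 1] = 8*n^3 - 12*n^2 - 7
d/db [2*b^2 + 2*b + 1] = 4*b + 2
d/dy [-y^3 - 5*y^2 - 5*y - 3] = -3*y^2 - 10*y - 5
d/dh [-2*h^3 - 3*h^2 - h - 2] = -6*h^2 - 6*h - 1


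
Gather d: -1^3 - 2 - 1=-4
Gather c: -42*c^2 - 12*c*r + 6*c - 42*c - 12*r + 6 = -42*c^2 + c*(-12*r - 36) - 12*r + 6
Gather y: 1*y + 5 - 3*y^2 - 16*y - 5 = -3*y^2 - 15*y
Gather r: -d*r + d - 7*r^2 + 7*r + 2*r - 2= d - 7*r^2 + r*(9 - d) - 2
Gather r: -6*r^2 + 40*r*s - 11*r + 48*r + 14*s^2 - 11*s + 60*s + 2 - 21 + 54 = -6*r^2 + r*(40*s + 37) + 14*s^2 + 49*s + 35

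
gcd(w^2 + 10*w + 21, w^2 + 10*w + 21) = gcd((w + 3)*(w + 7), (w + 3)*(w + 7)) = w^2 + 10*w + 21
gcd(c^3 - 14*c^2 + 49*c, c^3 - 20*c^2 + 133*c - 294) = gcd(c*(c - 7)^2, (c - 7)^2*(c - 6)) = c^2 - 14*c + 49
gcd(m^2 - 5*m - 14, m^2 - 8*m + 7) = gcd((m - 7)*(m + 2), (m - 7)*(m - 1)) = m - 7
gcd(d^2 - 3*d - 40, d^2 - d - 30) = d + 5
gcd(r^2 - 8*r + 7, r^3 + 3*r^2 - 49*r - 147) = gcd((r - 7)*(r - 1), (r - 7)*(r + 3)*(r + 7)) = r - 7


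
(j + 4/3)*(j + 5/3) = j^2 + 3*j + 20/9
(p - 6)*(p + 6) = p^2 - 36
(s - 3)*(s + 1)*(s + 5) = s^3 + 3*s^2 - 13*s - 15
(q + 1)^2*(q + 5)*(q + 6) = q^4 + 13*q^3 + 53*q^2 + 71*q + 30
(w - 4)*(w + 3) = w^2 - w - 12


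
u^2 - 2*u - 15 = (u - 5)*(u + 3)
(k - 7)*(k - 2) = k^2 - 9*k + 14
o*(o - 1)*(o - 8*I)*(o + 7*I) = o^4 - o^3 - I*o^3 + 56*o^2 + I*o^2 - 56*o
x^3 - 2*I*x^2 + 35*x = x*(x - 7*I)*(x + 5*I)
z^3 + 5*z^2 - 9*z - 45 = (z - 3)*(z + 3)*(z + 5)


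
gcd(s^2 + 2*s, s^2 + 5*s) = s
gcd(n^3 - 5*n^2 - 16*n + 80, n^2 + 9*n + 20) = n + 4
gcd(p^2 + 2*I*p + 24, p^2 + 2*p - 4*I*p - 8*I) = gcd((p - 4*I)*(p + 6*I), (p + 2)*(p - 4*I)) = p - 4*I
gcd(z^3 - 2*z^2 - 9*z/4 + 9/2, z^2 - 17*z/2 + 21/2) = z - 3/2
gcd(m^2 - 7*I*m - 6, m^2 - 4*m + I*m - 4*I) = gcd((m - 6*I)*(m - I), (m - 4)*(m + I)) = 1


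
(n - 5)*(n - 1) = n^2 - 6*n + 5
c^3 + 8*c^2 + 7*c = c*(c + 1)*(c + 7)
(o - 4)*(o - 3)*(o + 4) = o^3 - 3*o^2 - 16*o + 48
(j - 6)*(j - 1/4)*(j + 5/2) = j^3 - 15*j^2/4 - 113*j/8 + 15/4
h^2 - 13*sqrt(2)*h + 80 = (h - 8*sqrt(2))*(h - 5*sqrt(2))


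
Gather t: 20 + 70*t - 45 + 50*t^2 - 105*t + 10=50*t^2 - 35*t - 15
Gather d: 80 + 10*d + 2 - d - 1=9*d + 81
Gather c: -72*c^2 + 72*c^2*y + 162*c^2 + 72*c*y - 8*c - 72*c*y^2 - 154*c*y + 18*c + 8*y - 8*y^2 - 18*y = c^2*(72*y + 90) + c*(-72*y^2 - 82*y + 10) - 8*y^2 - 10*y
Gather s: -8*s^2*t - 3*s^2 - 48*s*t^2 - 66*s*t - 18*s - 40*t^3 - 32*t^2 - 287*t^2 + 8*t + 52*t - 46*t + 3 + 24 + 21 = s^2*(-8*t - 3) + s*(-48*t^2 - 66*t - 18) - 40*t^3 - 319*t^2 + 14*t + 48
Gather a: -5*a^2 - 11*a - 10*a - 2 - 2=-5*a^2 - 21*a - 4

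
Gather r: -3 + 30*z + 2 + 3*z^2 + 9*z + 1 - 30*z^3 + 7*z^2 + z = -30*z^3 + 10*z^2 + 40*z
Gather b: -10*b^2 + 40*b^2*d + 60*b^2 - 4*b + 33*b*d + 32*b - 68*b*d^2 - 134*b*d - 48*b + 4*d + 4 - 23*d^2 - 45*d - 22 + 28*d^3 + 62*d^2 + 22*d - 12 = b^2*(40*d + 50) + b*(-68*d^2 - 101*d - 20) + 28*d^3 + 39*d^2 - 19*d - 30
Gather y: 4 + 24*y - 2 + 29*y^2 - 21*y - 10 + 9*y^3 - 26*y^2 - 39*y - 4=9*y^3 + 3*y^2 - 36*y - 12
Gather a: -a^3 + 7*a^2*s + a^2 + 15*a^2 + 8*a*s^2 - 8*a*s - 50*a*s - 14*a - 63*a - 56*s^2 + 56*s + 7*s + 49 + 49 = -a^3 + a^2*(7*s + 16) + a*(8*s^2 - 58*s - 77) - 56*s^2 + 63*s + 98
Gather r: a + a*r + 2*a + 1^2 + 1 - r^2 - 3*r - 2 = 3*a - r^2 + r*(a - 3)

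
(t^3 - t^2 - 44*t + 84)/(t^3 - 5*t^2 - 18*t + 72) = (t^2 + 5*t - 14)/(t^2 + t - 12)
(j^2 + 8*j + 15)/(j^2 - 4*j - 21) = (j + 5)/(j - 7)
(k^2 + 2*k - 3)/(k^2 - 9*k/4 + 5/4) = 4*(k + 3)/(4*k - 5)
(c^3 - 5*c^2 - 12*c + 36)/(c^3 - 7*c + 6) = (c - 6)/(c - 1)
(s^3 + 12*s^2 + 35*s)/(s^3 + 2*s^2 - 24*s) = (s^2 + 12*s + 35)/(s^2 + 2*s - 24)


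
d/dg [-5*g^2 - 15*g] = -10*g - 15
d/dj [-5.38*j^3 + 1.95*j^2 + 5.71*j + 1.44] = -16.14*j^2 + 3.9*j + 5.71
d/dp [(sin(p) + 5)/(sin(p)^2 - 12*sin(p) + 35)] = (-10*sin(p) + cos(p)^2 + 94)*cos(p)/(sin(p)^2 - 12*sin(p) + 35)^2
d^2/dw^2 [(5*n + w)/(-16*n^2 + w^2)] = -(8*w^2*(5*n + w) + 2*(5*n + 3*w)*(16*n^2 - w^2))/(16*n^2 - w^2)^3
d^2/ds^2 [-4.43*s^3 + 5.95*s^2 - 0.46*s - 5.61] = 11.9 - 26.58*s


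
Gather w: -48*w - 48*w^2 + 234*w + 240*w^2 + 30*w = 192*w^2 + 216*w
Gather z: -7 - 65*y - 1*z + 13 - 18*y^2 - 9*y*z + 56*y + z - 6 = -18*y^2 - 9*y*z - 9*y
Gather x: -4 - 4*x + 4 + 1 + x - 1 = -3*x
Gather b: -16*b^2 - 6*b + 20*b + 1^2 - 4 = -16*b^2 + 14*b - 3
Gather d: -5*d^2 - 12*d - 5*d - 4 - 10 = -5*d^2 - 17*d - 14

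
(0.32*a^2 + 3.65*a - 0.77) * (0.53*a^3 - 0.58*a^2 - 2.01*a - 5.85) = 0.1696*a^5 + 1.7489*a^4 - 3.1683*a^3 - 8.7619*a^2 - 19.8048*a + 4.5045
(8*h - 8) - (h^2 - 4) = -h^2 + 8*h - 4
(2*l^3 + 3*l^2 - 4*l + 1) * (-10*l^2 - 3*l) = -20*l^5 - 36*l^4 + 31*l^3 + 2*l^2 - 3*l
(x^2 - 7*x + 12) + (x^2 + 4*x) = 2*x^2 - 3*x + 12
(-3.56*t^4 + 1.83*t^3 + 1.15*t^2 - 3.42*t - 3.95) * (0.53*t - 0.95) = -1.8868*t^5 + 4.3519*t^4 - 1.129*t^3 - 2.9051*t^2 + 1.1555*t + 3.7525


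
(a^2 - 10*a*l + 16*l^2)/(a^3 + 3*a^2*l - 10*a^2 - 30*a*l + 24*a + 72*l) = (a^2 - 10*a*l + 16*l^2)/(a^3 + 3*a^2*l - 10*a^2 - 30*a*l + 24*a + 72*l)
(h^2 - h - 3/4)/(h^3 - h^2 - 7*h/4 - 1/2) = (2*h - 3)/(2*h^2 - 3*h - 2)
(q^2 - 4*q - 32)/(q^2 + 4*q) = (q - 8)/q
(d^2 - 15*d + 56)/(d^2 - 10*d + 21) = (d - 8)/(d - 3)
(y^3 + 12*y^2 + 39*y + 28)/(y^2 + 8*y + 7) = y + 4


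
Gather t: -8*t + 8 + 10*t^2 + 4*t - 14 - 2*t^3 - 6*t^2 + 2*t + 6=-2*t^3 + 4*t^2 - 2*t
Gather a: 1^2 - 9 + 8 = 0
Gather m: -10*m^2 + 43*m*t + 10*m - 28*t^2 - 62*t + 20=-10*m^2 + m*(43*t + 10) - 28*t^2 - 62*t + 20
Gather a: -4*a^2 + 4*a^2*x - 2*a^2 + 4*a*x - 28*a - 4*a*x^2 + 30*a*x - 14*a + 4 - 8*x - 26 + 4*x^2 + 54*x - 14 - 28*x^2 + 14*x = a^2*(4*x - 6) + a*(-4*x^2 + 34*x - 42) - 24*x^2 + 60*x - 36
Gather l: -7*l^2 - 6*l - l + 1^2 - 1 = -7*l^2 - 7*l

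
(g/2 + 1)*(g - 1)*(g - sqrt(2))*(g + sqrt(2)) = g^4/2 + g^3/2 - 2*g^2 - g + 2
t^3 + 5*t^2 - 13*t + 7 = (t - 1)^2*(t + 7)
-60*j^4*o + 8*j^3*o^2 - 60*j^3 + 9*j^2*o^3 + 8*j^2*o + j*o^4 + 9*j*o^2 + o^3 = (-2*j + o)*(5*j + o)*(6*j + o)*(j*o + 1)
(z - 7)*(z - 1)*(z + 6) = z^3 - 2*z^2 - 41*z + 42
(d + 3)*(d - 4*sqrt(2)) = d^2 - 4*sqrt(2)*d + 3*d - 12*sqrt(2)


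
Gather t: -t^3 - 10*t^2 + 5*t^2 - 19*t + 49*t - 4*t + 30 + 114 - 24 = -t^3 - 5*t^2 + 26*t + 120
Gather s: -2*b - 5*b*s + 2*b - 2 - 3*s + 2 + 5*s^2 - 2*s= 5*s^2 + s*(-5*b - 5)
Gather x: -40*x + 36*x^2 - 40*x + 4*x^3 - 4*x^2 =4*x^3 + 32*x^2 - 80*x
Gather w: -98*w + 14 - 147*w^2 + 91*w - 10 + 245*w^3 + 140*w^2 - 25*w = 245*w^3 - 7*w^2 - 32*w + 4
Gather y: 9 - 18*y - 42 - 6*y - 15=-24*y - 48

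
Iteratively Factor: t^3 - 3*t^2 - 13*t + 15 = (t - 5)*(t^2 + 2*t - 3) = (t - 5)*(t + 3)*(t - 1)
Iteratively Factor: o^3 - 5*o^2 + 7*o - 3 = (o - 1)*(o^2 - 4*o + 3) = (o - 3)*(o - 1)*(o - 1)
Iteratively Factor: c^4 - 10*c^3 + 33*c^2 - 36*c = (c - 3)*(c^3 - 7*c^2 + 12*c) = c*(c - 3)*(c^2 - 7*c + 12) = c*(c - 4)*(c - 3)*(c - 3)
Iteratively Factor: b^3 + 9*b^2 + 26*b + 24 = (b + 4)*(b^2 + 5*b + 6) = (b + 2)*(b + 4)*(b + 3)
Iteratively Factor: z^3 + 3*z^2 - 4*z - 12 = (z + 3)*(z^2 - 4) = (z - 2)*(z + 3)*(z + 2)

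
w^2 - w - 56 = (w - 8)*(w + 7)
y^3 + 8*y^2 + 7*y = y*(y + 1)*(y + 7)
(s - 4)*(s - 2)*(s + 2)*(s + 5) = s^4 + s^3 - 24*s^2 - 4*s + 80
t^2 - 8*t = t*(t - 8)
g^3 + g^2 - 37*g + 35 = (g - 5)*(g - 1)*(g + 7)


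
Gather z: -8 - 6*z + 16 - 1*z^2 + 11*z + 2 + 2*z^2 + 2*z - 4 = z^2 + 7*z + 6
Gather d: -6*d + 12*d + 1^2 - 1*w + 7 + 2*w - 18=6*d + w - 10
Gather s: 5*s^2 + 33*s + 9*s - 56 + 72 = 5*s^2 + 42*s + 16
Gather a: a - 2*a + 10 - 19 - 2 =-a - 11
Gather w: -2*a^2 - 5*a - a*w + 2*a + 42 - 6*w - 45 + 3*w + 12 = -2*a^2 - 3*a + w*(-a - 3) + 9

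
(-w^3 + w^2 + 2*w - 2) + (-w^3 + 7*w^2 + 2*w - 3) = -2*w^3 + 8*w^2 + 4*w - 5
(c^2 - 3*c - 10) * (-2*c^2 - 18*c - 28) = -2*c^4 - 12*c^3 + 46*c^2 + 264*c + 280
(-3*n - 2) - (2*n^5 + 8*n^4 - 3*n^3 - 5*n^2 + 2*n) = -2*n^5 - 8*n^4 + 3*n^3 + 5*n^2 - 5*n - 2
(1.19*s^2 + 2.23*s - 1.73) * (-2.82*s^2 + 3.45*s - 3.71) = -3.3558*s^4 - 2.1831*s^3 + 8.1572*s^2 - 14.2418*s + 6.4183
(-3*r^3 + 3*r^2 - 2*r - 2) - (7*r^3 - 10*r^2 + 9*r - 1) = -10*r^3 + 13*r^2 - 11*r - 1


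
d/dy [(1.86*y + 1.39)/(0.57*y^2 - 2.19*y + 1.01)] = (-1.0602*y^2 - 1.5846*y + 4.9227)/(0.3249*y^4 - 2.4966*y^3 + 5.9475*y^2 - 4.4238*y + 1.0201)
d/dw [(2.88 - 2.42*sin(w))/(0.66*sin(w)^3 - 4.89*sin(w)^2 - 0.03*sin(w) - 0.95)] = (3.1944*sin(w)^3 - 17.5362*sin(w)^2 + 28.1664*sin(w) + 2.3854)*cos(w)/(0.4356*sin(w)^6 - 6.4548*sin(w)^5 + 23.8725*sin(w)^4 - 0.9606*sin(w)^3 + 9.2919*sin(w)^2 + 0.057*sin(w) + 0.9025)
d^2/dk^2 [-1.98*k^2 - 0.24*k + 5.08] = -3.96000000000000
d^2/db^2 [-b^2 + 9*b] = -2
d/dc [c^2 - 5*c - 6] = 2*c - 5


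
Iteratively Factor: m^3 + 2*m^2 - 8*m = (m)*(m^2 + 2*m - 8) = m*(m + 4)*(m - 2)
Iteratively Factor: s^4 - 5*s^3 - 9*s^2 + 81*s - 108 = (s + 4)*(s^3 - 9*s^2 + 27*s - 27) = (s - 3)*(s + 4)*(s^2 - 6*s + 9) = (s - 3)^2*(s + 4)*(s - 3)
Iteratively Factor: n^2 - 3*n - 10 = (n - 5)*(n + 2)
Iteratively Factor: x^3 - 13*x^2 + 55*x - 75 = (x - 5)*(x^2 - 8*x + 15) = (x - 5)^2*(x - 3)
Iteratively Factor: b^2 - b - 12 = (b - 4)*(b + 3)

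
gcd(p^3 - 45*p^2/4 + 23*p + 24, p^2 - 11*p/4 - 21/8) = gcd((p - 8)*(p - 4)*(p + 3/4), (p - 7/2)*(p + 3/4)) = p + 3/4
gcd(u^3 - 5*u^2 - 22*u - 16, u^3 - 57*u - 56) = u^2 - 7*u - 8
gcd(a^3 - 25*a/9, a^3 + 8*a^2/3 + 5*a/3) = a^2 + 5*a/3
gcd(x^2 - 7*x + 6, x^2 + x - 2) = x - 1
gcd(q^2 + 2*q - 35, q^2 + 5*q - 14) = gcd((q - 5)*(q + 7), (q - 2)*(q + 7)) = q + 7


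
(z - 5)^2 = z^2 - 10*z + 25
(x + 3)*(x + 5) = x^2 + 8*x + 15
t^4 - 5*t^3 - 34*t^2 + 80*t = t*(t - 8)*(t - 2)*(t + 5)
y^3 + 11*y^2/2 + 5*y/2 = y*(y + 1/2)*(y + 5)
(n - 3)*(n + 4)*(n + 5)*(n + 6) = n^4 + 12*n^3 + 29*n^2 - 102*n - 360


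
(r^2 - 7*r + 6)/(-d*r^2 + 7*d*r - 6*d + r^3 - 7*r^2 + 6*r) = 1/(-d + r)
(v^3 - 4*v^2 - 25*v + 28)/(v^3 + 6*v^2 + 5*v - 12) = (v - 7)/(v + 3)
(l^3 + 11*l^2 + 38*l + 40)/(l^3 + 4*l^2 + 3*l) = (l^3 + 11*l^2 + 38*l + 40)/(l*(l^2 + 4*l + 3))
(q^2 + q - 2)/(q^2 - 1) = (q + 2)/(q + 1)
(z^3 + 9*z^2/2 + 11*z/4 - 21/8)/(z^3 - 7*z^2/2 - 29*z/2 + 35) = (z^2 + z - 3/4)/(z^2 - 7*z + 10)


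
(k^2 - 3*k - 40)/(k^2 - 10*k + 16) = (k + 5)/(k - 2)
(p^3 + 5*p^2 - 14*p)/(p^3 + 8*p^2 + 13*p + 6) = p*(p^2 + 5*p - 14)/(p^3 + 8*p^2 + 13*p + 6)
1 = 1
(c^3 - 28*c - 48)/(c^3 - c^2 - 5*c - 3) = (-c^3 + 28*c + 48)/(-c^3 + c^2 + 5*c + 3)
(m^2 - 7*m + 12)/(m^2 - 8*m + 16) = (m - 3)/(m - 4)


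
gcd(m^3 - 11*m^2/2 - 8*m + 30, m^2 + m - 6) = m - 2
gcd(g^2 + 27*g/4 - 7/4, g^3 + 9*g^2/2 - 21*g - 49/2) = g + 7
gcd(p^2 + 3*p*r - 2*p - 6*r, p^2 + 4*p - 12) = p - 2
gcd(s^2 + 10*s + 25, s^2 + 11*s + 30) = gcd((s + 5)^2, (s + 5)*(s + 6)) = s + 5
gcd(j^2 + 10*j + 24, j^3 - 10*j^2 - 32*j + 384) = j + 6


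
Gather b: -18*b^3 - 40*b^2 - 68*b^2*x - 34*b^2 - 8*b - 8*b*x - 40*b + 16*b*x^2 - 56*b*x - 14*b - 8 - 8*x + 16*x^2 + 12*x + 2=-18*b^3 + b^2*(-68*x - 74) + b*(16*x^2 - 64*x - 62) + 16*x^2 + 4*x - 6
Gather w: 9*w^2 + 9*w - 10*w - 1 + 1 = 9*w^2 - w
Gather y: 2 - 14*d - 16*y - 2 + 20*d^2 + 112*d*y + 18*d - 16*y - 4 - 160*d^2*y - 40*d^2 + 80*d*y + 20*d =-20*d^2 + 24*d + y*(-160*d^2 + 192*d - 32) - 4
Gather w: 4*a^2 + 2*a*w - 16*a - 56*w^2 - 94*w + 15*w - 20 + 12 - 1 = 4*a^2 - 16*a - 56*w^2 + w*(2*a - 79) - 9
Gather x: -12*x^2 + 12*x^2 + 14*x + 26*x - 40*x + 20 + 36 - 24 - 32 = 0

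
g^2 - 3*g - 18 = (g - 6)*(g + 3)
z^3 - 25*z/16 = z*(z - 5/4)*(z + 5/4)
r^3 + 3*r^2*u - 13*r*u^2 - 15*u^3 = (r - 3*u)*(r + u)*(r + 5*u)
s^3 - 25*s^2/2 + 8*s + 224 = (s - 8)^2*(s + 7/2)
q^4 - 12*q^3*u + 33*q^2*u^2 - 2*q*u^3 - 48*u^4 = (q - 8*u)*(q - 3*u)*(q - 2*u)*(q + u)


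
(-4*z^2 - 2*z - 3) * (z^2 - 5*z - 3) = -4*z^4 + 18*z^3 + 19*z^2 + 21*z + 9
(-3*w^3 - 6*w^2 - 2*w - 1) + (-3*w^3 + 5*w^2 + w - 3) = -6*w^3 - w^2 - w - 4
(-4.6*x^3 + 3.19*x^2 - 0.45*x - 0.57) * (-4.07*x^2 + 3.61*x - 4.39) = 18.722*x^5 - 29.5893*x^4 + 33.5414*x^3 - 13.3087*x^2 - 0.0821999999999998*x + 2.5023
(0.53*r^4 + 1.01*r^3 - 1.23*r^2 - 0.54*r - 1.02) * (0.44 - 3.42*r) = -1.8126*r^5 - 3.221*r^4 + 4.651*r^3 + 1.3056*r^2 + 3.2508*r - 0.4488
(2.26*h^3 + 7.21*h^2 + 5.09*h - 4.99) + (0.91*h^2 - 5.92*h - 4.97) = 2.26*h^3 + 8.12*h^2 - 0.83*h - 9.96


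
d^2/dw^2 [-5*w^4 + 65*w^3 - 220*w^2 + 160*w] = -60*w^2 + 390*w - 440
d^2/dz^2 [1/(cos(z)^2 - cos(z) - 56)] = (4*sin(z)^4 - 227*sin(z)^2 - 209*cos(z)/4 - 3*cos(3*z)/4 + 109)/(sin(z)^2 + cos(z) + 55)^3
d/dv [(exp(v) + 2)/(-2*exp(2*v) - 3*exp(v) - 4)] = ((exp(v) + 2)*(4*exp(v) + 3) - 2*exp(2*v) - 3*exp(v) - 4)*exp(v)/(2*exp(2*v) + 3*exp(v) + 4)^2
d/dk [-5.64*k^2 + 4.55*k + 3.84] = 4.55 - 11.28*k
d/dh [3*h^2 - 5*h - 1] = 6*h - 5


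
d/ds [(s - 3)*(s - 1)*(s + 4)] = 3*s^2 - 13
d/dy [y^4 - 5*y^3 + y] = 4*y^3 - 15*y^2 + 1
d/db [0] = 0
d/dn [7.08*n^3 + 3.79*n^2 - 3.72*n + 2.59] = 21.24*n^2 + 7.58*n - 3.72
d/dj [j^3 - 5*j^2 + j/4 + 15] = 3*j^2 - 10*j + 1/4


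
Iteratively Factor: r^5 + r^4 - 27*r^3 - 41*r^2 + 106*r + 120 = (r + 4)*(r^4 - 3*r^3 - 15*r^2 + 19*r + 30) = (r - 5)*(r + 4)*(r^3 + 2*r^2 - 5*r - 6) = (r - 5)*(r - 2)*(r + 4)*(r^2 + 4*r + 3) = (r - 5)*(r - 2)*(r + 3)*(r + 4)*(r + 1)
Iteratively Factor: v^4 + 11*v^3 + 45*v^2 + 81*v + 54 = (v + 3)*(v^3 + 8*v^2 + 21*v + 18) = (v + 2)*(v + 3)*(v^2 + 6*v + 9) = (v + 2)*(v + 3)^2*(v + 3)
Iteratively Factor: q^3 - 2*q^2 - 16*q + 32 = (q + 4)*(q^2 - 6*q + 8) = (q - 4)*(q + 4)*(q - 2)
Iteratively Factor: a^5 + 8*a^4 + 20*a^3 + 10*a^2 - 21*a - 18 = (a + 1)*(a^4 + 7*a^3 + 13*a^2 - 3*a - 18) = (a - 1)*(a + 1)*(a^3 + 8*a^2 + 21*a + 18) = (a - 1)*(a + 1)*(a + 3)*(a^2 + 5*a + 6) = (a - 1)*(a + 1)*(a + 3)^2*(a + 2)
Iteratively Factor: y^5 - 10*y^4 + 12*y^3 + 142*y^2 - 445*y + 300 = (y - 5)*(y^4 - 5*y^3 - 13*y^2 + 77*y - 60) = (y - 5)^2*(y^3 - 13*y + 12) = (y - 5)^2*(y - 3)*(y^2 + 3*y - 4) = (y - 5)^2*(y - 3)*(y + 4)*(y - 1)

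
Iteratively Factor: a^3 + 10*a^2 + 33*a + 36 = (a + 3)*(a^2 + 7*a + 12) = (a + 3)^2*(a + 4)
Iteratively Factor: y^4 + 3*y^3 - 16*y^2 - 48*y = (y - 4)*(y^3 + 7*y^2 + 12*y) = (y - 4)*(y + 3)*(y^2 + 4*y) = (y - 4)*(y + 3)*(y + 4)*(y)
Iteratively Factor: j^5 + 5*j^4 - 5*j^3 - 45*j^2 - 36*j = (j + 1)*(j^4 + 4*j^3 - 9*j^2 - 36*j) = (j + 1)*(j + 3)*(j^3 + j^2 - 12*j) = (j - 3)*(j + 1)*(j + 3)*(j^2 + 4*j) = j*(j - 3)*(j + 1)*(j + 3)*(j + 4)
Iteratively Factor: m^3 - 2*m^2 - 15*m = (m)*(m^2 - 2*m - 15) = m*(m - 5)*(m + 3)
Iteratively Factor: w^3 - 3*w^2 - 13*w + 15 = (w + 3)*(w^2 - 6*w + 5) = (w - 5)*(w + 3)*(w - 1)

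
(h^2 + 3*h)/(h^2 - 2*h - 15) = h/(h - 5)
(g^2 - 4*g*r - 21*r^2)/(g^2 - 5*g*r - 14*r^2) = (g + 3*r)/(g + 2*r)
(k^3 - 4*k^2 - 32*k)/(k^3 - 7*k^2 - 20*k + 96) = k/(k - 3)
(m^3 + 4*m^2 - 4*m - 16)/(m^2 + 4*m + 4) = (m^2 + 2*m - 8)/(m + 2)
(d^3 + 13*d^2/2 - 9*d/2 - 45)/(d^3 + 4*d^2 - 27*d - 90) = (d - 5/2)/(d - 5)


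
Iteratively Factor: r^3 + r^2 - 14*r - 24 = (r - 4)*(r^2 + 5*r + 6) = (r - 4)*(r + 3)*(r + 2)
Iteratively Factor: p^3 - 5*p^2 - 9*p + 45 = (p + 3)*(p^2 - 8*p + 15) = (p - 3)*(p + 3)*(p - 5)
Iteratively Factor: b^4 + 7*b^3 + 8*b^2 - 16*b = (b - 1)*(b^3 + 8*b^2 + 16*b) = (b - 1)*(b + 4)*(b^2 + 4*b) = b*(b - 1)*(b + 4)*(b + 4)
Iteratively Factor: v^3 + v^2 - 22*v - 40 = (v + 2)*(v^2 - v - 20) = (v + 2)*(v + 4)*(v - 5)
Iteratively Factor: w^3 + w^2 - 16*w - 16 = (w + 1)*(w^2 - 16) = (w + 1)*(w + 4)*(w - 4)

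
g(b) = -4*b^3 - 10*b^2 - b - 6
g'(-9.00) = -793.00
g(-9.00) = 2109.00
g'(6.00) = -553.00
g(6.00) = -1236.00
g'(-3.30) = -65.68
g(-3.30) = 32.15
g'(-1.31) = 4.61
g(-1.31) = -12.86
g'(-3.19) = -59.31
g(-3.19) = 25.28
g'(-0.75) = 7.25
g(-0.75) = -9.19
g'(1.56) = -61.40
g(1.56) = -47.08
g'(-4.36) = -141.92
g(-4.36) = 139.79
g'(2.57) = -131.66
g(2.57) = -142.52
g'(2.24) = -106.01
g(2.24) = -103.37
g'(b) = -12*b^2 - 20*b - 1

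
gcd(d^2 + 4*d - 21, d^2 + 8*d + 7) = d + 7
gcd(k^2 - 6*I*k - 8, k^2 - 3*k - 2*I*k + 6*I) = k - 2*I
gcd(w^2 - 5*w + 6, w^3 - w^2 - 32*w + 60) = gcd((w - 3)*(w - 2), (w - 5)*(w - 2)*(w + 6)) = w - 2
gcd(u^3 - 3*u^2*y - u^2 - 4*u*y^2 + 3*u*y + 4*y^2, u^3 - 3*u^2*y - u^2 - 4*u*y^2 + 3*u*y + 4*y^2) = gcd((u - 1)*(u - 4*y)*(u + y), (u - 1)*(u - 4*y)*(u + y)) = -u^3 + 3*u^2*y + u^2 + 4*u*y^2 - 3*u*y - 4*y^2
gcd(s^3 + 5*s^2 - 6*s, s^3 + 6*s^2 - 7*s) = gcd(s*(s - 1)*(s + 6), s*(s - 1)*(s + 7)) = s^2 - s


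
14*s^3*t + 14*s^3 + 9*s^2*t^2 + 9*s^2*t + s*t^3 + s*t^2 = (2*s + t)*(7*s + t)*(s*t + s)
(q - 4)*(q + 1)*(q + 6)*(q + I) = q^4 + 3*q^3 + I*q^3 - 22*q^2 + 3*I*q^2 - 24*q - 22*I*q - 24*I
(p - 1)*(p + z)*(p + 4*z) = p^3 + 5*p^2*z - p^2 + 4*p*z^2 - 5*p*z - 4*z^2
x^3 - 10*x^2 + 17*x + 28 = (x - 7)*(x - 4)*(x + 1)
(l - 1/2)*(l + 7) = l^2 + 13*l/2 - 7/2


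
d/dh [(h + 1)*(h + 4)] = 2*h + 5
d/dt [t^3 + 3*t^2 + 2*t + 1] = 3*t^2 + 6*t + 2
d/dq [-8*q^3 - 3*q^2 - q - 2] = -24*q^2 - 6*q - 1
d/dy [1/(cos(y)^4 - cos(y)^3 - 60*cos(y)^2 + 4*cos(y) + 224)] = (4*cos(y)^3 - 3*cos(y)^2 - 120*cos(y) + 4)*sin(y)/(cos(y)^4 - cos(y)^3 - 60*cos(y)^2 + 4*cos(y) + 224)^2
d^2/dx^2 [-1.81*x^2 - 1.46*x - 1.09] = -3.62000000000000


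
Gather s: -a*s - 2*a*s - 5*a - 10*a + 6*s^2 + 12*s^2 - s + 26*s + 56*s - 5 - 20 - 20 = -15*a + 18*s^2 + s*(81 - 3*a) - 45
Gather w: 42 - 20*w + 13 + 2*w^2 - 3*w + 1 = 2*w^2 - 23*w + 56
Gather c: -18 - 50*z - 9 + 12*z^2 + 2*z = 12*z^2 - 48*z - 27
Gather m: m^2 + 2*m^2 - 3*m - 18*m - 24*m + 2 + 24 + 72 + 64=3*m^2 - 45*m + 162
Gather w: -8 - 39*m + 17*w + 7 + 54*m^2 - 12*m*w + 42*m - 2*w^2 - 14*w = 54*m^2 + 3*m - 2*w^2 + w*(3 - 12*m) - 1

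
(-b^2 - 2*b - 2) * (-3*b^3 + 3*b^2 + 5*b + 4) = 3*b^5 + 3*b^4 - 5*b^3 - 20*b^2 - 18*b - 8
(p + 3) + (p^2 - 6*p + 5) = p^2 - 5*p + 8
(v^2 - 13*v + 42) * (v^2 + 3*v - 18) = v^4 - 10*v^3 - 15*v^2 + 360*v - 756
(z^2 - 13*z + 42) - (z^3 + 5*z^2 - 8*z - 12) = -z^3 - 4*z^2 - 5*z + 54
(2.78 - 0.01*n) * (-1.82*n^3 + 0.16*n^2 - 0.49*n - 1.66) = 0.0182*n^4 - 5.0612*n^3 + 0.4497*n^2 - 1.3456*n - 4.6148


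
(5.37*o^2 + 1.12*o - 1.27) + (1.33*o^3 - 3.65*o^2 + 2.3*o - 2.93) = 1.33*o^3 + 1.72*o^2 + 3.42*o - 4.2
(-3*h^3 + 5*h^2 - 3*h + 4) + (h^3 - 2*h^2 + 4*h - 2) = -2*h^3 + 3*h^2 + h + 2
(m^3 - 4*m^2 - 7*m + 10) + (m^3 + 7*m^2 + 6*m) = 2*m^3 + 3*m^2 - m + 10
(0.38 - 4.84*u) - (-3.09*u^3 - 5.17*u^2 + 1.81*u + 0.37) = 3.09*u^3 + 5.17*u^2 - 6.65*u + 0.01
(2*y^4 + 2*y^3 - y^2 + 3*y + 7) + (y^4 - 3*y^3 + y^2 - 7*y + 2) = 3*y^4 - y^3 - 4*y + 9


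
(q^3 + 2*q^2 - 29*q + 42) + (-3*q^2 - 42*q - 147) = q^3 - q^2 - 71*q - 105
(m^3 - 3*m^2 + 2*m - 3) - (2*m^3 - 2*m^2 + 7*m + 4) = -m^3 - m^2 - 5*m - 7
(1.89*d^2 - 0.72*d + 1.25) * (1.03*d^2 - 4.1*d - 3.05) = 1.9467*d^4 - 8.4906*d^3 - 1.525*d^2 - 2.929*d - 3.8125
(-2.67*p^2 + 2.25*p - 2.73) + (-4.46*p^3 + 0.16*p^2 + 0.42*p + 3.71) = -4.46*p^3 - 2.51*p^2 + 2.67*p + 0.98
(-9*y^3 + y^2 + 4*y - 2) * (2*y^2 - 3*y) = -18*y^5 + 29*y^4 + 5*y^3 - 16*y^2 + 6*y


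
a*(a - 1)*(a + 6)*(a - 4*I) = a^4 + 5*a^3 - 4*I*a^3 - 6*a^2 - 20*I*a^2 + 24*I*a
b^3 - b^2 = b^2*(b - 1)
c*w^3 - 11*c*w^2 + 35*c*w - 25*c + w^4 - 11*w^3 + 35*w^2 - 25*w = (c + w)*(w - 5)^2*(w - 1)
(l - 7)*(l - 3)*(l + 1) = l^3 - 9*l^2 + 11*l + 21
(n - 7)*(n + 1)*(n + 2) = n^3 - 4*n^2 - 19*n - 14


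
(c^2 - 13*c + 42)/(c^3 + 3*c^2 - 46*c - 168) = (c - 6)/(c^2 + 10*c + 24)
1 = 1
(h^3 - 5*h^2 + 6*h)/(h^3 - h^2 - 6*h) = (h - 2)/(h + 2)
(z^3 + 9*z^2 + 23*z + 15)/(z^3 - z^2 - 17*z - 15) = (z + 5)/(z - 5)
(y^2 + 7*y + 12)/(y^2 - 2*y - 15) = (y + 4)/(y - 5)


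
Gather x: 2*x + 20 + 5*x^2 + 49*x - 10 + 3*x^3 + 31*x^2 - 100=3*x^3 + 36*x^2 + 51*x - 90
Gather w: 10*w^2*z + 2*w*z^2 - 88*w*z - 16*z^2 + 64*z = 10*w^2*z + w*(2*z^2 - 88*z) - 16*z^2 + 64*z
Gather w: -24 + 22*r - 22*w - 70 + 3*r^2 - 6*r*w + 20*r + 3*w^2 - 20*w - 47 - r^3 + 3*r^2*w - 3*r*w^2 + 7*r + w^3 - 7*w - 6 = -r^3 + 3*r^2 + 49*r + w^3 + w^2*(3 - 3*r) + w*(3*r^2 - 6*r - 49) - 147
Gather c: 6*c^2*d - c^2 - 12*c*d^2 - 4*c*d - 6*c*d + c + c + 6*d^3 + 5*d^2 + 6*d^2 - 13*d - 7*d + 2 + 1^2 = c^2*(6*d - 1) + c*(-12*d^2 - 10*d + 2) + 6*d^3 + 11*d^2 - 20*d + 3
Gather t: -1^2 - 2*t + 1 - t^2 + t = -t^2 - t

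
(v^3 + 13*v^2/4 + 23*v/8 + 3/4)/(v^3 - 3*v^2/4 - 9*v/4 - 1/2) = (8*v^3 + 26*v^2 + 23*v + 6)/(2*(4*v^3 - 3*v^2 - 9*v - 2))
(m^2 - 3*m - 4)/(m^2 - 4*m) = (m + 1)/m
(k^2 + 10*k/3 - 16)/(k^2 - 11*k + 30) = (k^2 + 10*k/3 - 16)/(k^2 - 11*k + 30)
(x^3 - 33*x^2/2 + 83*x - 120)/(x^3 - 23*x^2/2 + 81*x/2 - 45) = (x - 8)/(x - 3)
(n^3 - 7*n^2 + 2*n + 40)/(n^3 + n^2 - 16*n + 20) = (n^3 - 7*n^2 + 2*n + 40)/(n^3 + n^2 - 16*n + 20)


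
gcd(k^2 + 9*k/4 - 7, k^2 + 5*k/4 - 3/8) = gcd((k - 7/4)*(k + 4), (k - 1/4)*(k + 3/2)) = 1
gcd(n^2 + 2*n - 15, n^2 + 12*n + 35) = n + 5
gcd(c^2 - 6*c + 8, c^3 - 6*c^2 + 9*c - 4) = c - 4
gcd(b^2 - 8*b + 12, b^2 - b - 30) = b - 6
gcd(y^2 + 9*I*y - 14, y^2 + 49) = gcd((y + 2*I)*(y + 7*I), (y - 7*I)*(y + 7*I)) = y + 7*I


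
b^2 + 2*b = b*(b + 2)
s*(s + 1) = s^2 + s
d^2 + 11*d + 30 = (d + 5)*(d + 6)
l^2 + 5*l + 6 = (l + 2)*(l + 3)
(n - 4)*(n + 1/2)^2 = n^3 - 3*n^2 - 15*n/4 - 1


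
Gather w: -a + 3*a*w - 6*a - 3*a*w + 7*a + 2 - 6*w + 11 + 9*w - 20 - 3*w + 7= 0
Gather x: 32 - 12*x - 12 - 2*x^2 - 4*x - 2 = -2*x^2 - 16*x + 18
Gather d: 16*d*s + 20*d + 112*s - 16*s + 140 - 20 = d*(16*s + 20) + 96*s + 120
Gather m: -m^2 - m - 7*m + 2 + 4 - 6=-m^2 - 8*m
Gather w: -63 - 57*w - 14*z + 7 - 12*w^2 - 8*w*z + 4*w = -12*w^2 + w*(-8*z - 53) - 14*z - 56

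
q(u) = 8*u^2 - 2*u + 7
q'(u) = 16*u - 2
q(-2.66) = 68.92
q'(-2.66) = -44.56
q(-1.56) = 29.59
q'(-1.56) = -26.96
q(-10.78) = 958.23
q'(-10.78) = -174.48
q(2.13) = 39.04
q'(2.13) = 32.08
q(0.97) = 12.59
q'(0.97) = 13.52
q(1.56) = 23.35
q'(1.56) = 22.96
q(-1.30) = 23.12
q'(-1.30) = -22.80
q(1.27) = 17.36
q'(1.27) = 18.32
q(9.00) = 637.00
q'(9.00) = 142.00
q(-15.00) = 1837.00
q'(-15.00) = -242.00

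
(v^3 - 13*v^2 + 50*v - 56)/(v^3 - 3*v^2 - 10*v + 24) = (v - 7)/(v + 3)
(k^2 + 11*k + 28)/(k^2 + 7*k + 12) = (k + 7)/(k + 3)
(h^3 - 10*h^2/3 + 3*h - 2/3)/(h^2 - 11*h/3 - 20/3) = (-3*h^3 + 10*h^2 - 9*h + 2)/(-3*h^2 + 11*h + 20)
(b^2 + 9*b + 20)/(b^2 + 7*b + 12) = (b + 5)/(b + 3)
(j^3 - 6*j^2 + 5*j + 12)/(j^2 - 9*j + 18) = (j^2 - 3*j - 4)/(j - 6)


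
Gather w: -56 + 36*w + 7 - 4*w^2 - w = -4*w^2 + 35*w - 49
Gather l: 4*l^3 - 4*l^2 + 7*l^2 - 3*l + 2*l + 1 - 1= 4*l^3 + 3*l^2 - l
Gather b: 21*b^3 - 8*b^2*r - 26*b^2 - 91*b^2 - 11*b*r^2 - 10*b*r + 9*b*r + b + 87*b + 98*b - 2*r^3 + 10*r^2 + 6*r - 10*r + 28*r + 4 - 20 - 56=21*b^3 + b^2*(-8*r - 117) + b*(-11*r^2 - r + 186) - 2*r^3 + 10*r^2 + 24*r - 72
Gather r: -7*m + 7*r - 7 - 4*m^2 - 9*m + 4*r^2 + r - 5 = -4*m^2 - 16*m + 4*r^2 + 8*r - 12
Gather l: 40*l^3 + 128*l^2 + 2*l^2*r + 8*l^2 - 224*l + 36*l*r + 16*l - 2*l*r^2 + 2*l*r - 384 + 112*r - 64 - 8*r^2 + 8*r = 40*l^3 + l^2*(2*r + 136) + l*(-2*r^2 + 38*r - 208) - 8*r^2 + 120*r - 448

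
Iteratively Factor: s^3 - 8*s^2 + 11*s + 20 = (s - 4)*(s^2 - 4*s - 5) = (s - 4)*(s + 1)*(s - 5)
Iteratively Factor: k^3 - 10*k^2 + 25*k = (k - 5)*(k^2 - 5*k) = k*(k - 5)*(k - 5)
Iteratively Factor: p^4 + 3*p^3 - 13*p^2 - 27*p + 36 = (p + 3)*(p^3 - 13*p + 12) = (p + 3)*(p + 4)*(p^2 - 4*p + 3) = (p - 1)*(p + 3)*(p + 4)*(p - 3)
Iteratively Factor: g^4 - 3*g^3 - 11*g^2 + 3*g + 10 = (g - 5)*(g^3 + 2*g^2 - g - 2) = (g - 5)*(g + 1)*(g^2 + g - 2) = (g - 5)*(g - 1)*(g + 1)*(g + 2)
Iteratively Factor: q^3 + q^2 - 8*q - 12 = (q - 3)*(q^2 + 4*q + 4) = (q - 3)*(q + 2)*(q + 2)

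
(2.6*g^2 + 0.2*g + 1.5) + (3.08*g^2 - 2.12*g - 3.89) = 5.68*g^2 - 1.92*g - 2.39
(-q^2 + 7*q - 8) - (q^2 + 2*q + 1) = -2*q^2 + 5*q - 9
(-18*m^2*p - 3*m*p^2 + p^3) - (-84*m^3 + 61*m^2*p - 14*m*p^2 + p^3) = 84*m^3 - 79*m^2*p + 11*m*p^2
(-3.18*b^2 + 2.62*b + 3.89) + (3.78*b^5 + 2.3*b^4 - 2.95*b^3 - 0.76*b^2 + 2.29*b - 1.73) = 3.78*b^5 + 2.3*b^4 - 2.95*b^3 - 3.94*b^2 + 4.91*b + 2.16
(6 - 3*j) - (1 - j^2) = j^2 - 3*j + 5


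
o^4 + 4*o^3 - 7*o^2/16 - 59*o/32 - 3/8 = (o - 3/4)*(o + 1/4)*(o + 1/2)*(o + 4)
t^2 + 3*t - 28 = (t - 4)*(t + 7)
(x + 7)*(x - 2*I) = x^2 + 7*x - 2*I*x - 14*I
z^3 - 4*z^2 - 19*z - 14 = (z - 7)*(z + 1)*(z + 2)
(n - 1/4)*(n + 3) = n^2 + 11*n/4 - 3/4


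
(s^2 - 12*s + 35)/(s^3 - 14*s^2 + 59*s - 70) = 1/(s - 2)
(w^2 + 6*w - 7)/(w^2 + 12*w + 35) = (w - 1)/(w + 5)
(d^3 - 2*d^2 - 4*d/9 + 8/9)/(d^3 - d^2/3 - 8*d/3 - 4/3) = (d - 2/3)/(d + 1)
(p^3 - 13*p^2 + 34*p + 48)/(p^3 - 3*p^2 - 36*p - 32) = (p - 6)/(p + 4)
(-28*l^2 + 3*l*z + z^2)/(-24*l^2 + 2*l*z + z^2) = (7*l + z)/(6*l + z)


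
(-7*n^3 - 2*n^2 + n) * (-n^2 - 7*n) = 7*n^5 + 51*n^4 + 13*n^3 - 7*n^2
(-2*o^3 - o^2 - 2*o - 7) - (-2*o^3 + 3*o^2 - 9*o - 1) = -4*o^2 + 7*o - 6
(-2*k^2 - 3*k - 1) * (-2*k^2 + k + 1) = 4*k^4 + 4*k^3 - 3*k^2 - 4*k - 1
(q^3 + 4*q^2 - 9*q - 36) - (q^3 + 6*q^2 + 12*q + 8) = -2*q^2 - 21*q - 44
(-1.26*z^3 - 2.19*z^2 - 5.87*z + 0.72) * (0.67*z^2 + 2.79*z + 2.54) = -0.8442*z^5 - 4.9827*z^4 - 13.2434*z^3 - 21.4575*z^2 - 12.901*z + 1.8288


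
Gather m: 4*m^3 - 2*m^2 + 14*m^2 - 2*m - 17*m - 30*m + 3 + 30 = 4*m^3 + 12*m^2 - 49*m + 33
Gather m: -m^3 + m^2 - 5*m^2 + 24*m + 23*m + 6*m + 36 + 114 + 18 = -m^3 - 4*m^2 + 53*m + 168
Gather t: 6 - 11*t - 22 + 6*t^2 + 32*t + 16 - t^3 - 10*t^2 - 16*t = -t^3 - 4*t^2 + 5*t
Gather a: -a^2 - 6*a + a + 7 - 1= -a^2 - 5*a + 6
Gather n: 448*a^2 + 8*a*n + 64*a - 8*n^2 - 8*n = 448*a^2 + 64*a - 8*n^2 + n*(8*a - 8)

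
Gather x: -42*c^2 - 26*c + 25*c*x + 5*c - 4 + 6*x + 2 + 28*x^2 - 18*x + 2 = -42*c^2 - 21*c + 28*x^2 + x*(25*c - 12)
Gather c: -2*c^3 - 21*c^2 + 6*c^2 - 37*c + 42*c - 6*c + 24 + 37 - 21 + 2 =-2*c^3 - 15*c^2 - c + 42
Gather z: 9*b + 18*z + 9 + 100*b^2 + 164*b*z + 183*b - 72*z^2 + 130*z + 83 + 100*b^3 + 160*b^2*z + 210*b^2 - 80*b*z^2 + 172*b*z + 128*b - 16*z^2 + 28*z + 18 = 100*b^3 + 310*b^2 + 320*b + z^2*(-80*b - 88) + z*(160*b^2 + 336*b + 176) + 110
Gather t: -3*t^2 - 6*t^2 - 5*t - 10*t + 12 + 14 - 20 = -9*t^2 - 15*t + 6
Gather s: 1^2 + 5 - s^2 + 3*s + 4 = -s^2 + 3*s + 10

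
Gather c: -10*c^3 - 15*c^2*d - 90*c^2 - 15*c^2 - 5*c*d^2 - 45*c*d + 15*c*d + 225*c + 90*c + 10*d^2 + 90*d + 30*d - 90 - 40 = -10*c^3 + c^2*(-15*d - 105) + c*(-5*d^2 - 30*d + 315) + 10*d^2 + 120*d - 130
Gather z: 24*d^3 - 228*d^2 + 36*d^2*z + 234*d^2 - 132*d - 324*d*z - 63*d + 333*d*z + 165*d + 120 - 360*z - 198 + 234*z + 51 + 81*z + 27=24*d^3 + 6*d^2 - 30*d + z*(36*d^2 + 9*d - 45)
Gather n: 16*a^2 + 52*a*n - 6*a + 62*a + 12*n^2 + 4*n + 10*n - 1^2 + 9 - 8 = 16*a^2 + 56*a + 12*n^2 + n*(52*a + 14)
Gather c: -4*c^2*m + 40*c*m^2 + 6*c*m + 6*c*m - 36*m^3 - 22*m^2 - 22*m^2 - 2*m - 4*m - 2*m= -4*c^2*m + c*(40*m^2 + 12*m) - 36*m^3 - 44*m^2 - 8*m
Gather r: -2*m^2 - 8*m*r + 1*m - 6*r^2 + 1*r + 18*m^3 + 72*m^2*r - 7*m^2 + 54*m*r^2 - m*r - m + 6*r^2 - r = 18*m^3 - 9*m^2 + 54*m*r^2 + r*(72*m^2 - 9*m)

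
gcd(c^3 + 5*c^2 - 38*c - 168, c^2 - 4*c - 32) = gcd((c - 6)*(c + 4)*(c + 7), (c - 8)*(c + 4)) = c + 4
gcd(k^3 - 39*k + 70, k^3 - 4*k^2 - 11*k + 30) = k^2 - 7*k + 10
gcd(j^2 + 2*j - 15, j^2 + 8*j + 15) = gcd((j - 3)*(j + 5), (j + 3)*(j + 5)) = j + 5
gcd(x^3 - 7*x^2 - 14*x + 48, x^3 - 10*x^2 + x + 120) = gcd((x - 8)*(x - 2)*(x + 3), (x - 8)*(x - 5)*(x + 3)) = x^2 - 5*x - 24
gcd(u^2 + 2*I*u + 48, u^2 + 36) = u - 6*I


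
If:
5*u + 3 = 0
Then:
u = -3/5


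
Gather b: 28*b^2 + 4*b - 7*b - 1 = 28*b^2 - 3*b - 1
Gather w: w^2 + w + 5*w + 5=w^2 + 6*w + 5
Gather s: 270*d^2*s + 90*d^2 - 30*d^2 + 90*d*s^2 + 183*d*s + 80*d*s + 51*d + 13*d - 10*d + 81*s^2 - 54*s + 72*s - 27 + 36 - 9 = 60*d^2 + 54*d + s^2*(90*d + 81) + s*(270*d^2 + 263*d + 18)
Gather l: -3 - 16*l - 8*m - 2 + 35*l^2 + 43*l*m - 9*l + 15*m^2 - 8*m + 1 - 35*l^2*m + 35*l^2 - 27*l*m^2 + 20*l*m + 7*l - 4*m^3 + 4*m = l^2*(70 - 35*m) + l*(-27*m^2 + 63*m - 18) - 4*m^3 + 15*m^2 - 12*m - 4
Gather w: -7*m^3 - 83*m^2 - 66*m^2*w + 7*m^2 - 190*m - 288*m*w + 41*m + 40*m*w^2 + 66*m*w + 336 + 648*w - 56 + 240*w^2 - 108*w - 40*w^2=-7*m^3 - 76*m^2 - 149*m + w^2*(40*m + 200) + w*(-66*m^2 - 222*m + 540) + 280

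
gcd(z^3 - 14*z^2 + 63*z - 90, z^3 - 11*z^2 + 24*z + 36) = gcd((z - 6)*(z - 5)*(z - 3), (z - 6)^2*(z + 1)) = z - 6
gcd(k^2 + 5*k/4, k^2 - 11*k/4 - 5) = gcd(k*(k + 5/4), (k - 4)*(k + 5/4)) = k + 5/4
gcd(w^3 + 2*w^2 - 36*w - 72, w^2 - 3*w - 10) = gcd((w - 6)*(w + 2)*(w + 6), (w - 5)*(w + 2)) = w + 2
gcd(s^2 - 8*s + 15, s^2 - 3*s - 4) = 1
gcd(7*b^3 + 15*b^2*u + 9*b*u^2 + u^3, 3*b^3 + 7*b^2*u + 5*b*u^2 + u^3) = b^2 + 2*b*u + u^2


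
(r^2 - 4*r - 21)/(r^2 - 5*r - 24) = (r - 7)/(r - 8)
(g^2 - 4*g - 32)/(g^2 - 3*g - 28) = (g - 8)/(g - 7)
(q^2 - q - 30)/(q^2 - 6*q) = (q + 5)/q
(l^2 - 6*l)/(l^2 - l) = (l - 6)/(l - 1)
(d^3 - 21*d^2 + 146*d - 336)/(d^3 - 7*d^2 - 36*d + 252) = (d - 8)/(d + 6)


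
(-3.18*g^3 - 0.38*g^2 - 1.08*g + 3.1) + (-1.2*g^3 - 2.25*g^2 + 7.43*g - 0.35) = -4.38*g^3 - 2.63*g^2 + 6.35*g + 2.75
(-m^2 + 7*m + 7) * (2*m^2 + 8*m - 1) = -2*m^4 + 6*m^3 + 71*m^2 + 49*m - 7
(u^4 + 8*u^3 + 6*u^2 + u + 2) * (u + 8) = u^5 + 16*u^4 + 70*u^3 + 49*u^2 + 10*u + 16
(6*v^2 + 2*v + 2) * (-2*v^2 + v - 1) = -12*v^4 + 2*v^3 - 8*v^2 - 2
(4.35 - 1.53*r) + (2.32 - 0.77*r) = 6.67 - 2.3*r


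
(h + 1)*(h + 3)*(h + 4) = h^3 + 8*h^2 + 19*h + 12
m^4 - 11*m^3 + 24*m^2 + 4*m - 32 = (m - 8)*(m - 2)^2*(m + 1)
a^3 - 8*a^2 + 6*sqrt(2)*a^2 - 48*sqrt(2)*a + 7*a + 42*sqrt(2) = (a - 7)*(a - 1)*(a + 6*sqrt(2))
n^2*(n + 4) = n^3 + 4*n^2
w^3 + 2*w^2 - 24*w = w*(w - 4)*(w + 6)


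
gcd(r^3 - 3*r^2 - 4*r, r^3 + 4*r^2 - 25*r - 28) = r^2 - 3*r - 4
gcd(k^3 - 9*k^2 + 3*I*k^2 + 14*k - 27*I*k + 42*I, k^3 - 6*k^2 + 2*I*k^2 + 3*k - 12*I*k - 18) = k + 3*I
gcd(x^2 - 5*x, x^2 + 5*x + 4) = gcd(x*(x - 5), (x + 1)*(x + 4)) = 1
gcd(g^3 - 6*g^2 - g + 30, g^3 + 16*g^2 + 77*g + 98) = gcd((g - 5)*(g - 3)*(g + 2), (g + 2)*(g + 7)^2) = g + 2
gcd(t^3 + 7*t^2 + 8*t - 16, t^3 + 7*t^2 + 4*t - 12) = t - 1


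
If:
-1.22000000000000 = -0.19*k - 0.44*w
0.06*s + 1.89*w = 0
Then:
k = 6.42105263157895 - 2.31578947368421*w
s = -31.5*w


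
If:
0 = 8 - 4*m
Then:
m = 2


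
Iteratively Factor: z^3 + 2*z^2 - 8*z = (z)*(z^2 + 2*z - 8) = z*(z + 4)*(z - 2)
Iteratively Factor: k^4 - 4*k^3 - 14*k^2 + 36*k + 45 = (k - 3)*(k^3 - k^2 - 17*k - 15) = (k - 3)*(k + 1)*(k^2 - 2*k - 15) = (k - 3)*(k + 1)*(k + 3)*(k - 5)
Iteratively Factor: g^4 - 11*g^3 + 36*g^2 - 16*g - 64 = (g + 1)*(g^3 - 12*g^2 + 48*g - 64) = (g - 4)*(g + 1)*(g^2 - 8*g + 16) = (g - 4)^2*(g + 1)*(g - 4)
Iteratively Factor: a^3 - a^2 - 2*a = (a)*(a^2 - a - 2) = a*(a + 1)*(a - 2)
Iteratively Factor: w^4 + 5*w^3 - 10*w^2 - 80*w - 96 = (w + 3)*(w^3 + 2*w^2 - 16*w - 32) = (w + 2)*(w + 3)*(w^2 - 16) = (w + 2)*(w + 3)*(w + 4)*(w - 4)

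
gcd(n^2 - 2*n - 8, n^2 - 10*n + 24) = n - 4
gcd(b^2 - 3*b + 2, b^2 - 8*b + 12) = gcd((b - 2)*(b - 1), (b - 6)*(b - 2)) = b - 2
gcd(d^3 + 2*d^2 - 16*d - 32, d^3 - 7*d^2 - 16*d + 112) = d^2 - 16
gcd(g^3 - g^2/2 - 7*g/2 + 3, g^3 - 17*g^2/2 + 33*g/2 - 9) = g^2 - 5*g/2 + 3/2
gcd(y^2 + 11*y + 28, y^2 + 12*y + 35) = y + 7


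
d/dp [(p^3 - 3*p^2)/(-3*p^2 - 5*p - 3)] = p*(-3*p^3 - 10*p^2 + 6*p + 18)/(9*p^4 + 30*p^3 + 43*p^2 + 30*p + 9)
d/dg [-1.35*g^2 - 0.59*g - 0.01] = -2.7*g - 0.59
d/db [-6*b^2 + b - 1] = 1 - 12*b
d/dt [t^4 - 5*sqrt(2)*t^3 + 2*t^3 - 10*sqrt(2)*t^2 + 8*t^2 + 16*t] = 4*t^3 - 15*sqrt(2)*t^2 + 6*t^2 - 20*sqrt(2)*t + 16*t + 16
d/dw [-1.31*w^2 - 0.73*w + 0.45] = -2.62*w - 0.73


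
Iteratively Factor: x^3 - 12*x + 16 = (x + 4)*(x^2 - 4*x + 4) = (x - 2)*(x + 4)*(x - 2)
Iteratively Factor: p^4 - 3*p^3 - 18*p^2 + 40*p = (p)*(p^3 - 3*p^2 - 18*p + 40) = p*(p - 5)*(p^2 + 2*p - 8) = p*(p - 5)*(p + 4)*(p - 2)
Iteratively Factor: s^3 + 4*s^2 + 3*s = (s)*(s^2 + 4*s + 3) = s*(s + 1)*(s + 3)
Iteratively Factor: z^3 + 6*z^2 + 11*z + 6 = (z + 3)*(z^2 + 3*z + 2) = (z + 1)*(z + 3)*(z + 2)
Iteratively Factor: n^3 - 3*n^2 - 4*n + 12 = (n + 2)*(n^2 - 5*n + 6) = (n - 2)*(n + 2)*(n - 3)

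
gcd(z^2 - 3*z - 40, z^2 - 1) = 1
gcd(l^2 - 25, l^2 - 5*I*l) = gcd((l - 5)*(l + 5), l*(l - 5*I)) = 1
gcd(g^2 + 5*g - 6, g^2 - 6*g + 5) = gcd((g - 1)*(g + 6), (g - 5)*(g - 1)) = g - 1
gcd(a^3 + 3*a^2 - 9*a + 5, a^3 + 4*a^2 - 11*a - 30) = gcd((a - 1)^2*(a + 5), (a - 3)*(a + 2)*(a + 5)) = a + 5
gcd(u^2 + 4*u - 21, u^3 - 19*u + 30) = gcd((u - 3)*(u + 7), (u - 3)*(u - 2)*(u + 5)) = u - 3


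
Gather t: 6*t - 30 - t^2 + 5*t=-t^2 + 11*t - 30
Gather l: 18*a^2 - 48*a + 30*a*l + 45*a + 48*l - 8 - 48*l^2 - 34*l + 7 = 18*a^2 - 3*a - 48*l^2 + l*(30*a + 14) - 1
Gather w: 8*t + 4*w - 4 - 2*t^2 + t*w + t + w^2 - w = -2*t^2 + 9*t + w^2 + w*(t + 3) - 4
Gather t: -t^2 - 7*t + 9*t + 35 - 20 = -t^2 + 2*t + 15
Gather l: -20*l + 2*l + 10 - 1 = 9 - 18*l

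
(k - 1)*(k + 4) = k^2 + 3*k - 4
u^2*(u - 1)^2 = u^4 - 2*u^3 + u^2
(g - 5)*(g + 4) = g^2 - g - 20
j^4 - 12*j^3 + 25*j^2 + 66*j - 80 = (j - 8)*(j - 5)*(j - 1)*(j + 2)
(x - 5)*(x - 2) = x^2 - 7*x + 10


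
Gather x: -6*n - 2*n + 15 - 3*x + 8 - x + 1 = -8*n - 4*x + 24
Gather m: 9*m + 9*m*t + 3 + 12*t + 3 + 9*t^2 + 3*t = m*(9*t + 9) + 9*t^2 + 15*t + 6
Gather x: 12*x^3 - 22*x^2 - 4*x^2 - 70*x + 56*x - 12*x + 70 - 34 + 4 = 12*x^3 - 26*x^2 - 26*x + 40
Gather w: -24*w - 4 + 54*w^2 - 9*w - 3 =54*w^2 - 33*w - 7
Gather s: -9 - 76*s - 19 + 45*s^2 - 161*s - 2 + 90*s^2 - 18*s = 135*s^2 - 255*s - 30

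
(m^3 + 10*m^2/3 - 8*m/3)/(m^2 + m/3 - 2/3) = m*(m + 4)/(m + 1)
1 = 1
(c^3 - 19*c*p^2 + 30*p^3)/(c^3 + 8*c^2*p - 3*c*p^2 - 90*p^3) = (c - 2*p)/(c + 6*p)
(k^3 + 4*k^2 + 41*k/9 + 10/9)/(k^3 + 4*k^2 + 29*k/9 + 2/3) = (3*k^2 + 11*k + 10)/(3*k^2 + 11*k + 6)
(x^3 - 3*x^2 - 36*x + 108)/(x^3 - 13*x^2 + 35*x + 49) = (x^3 - 3*x^2 - 36*x + 108)/(x^3 - 13*x^2 + 35*x + 49)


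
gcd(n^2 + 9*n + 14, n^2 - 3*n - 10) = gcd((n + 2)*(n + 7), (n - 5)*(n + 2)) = n + 2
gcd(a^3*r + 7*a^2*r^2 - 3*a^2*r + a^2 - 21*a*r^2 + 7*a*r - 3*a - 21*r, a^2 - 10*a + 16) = 1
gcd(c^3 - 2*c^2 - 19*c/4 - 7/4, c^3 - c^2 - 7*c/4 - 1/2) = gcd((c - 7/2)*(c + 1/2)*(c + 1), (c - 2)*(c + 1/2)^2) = c + 1/2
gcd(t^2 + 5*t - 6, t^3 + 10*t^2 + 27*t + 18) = t + 6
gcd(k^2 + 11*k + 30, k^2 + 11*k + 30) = k^2 + 11*k + 30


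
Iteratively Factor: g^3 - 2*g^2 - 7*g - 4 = (g + 1)*(g^2 - 3*g - 4) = (g - 4)*(g + 1)*(g + 1)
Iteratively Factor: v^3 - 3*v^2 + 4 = (v + 1)*(v^2 - 4*v + 4) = (v - 2)*(v + 1)*(v - 2)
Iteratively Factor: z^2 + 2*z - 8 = (z + 4)*(z - 2)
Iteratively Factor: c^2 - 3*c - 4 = (c - 4)*(c + 1)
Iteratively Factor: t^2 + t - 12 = (t - 3)*(t + 4)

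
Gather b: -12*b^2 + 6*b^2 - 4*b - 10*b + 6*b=-6*b^2 - 8*b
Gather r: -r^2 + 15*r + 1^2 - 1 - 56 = -r^2 + 15*r - 56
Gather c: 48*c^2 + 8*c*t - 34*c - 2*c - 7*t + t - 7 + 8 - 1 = 48*c^2 + c*(8*t - 36) - 6*t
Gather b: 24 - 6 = 18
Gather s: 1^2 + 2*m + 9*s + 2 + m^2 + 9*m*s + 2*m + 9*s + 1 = m^2 + 4*m + s*(9*m + 18) + 4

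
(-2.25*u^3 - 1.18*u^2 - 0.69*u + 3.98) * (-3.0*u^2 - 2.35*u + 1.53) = 6.75*u^5 + 8.8275*u^4 + 1.4005*u^3 - 12.1239*u^2 - 10.4087*u + 6.0894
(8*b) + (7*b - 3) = 15*b - 3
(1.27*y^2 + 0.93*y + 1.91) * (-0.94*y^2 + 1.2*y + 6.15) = -1.1938*y^4 + 0.6498*y^3 + 7.1311*y^2 + 8.0115*y + 11.7465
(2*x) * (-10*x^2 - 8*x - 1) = -20*x^3 - 16*x^2 - 2*x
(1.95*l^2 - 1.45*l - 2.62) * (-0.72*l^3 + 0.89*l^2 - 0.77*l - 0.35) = -1.404*l^5 + 2.7795*l^4 - 0.9056*l^3 - 1.8978*l^2 + 2.5249*l + 0.917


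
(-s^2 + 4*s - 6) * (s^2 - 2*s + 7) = -s^4 + 6*s^3 - 21*s^2 + 40*s - 42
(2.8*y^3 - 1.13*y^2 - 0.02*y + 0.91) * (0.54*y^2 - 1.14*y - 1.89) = 1.512*y^5 - 3.8022*y^4 - 4.0146*y^3 + 2.6499*y^2 - 0.9996*y - 1.7199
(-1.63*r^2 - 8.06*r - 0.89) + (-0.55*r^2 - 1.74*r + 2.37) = -2.18*r^2 - 9.8*r + 1.48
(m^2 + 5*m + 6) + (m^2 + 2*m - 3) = 2*m^2 + 7*m + 3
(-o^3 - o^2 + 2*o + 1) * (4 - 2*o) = 2*o^4 - 2*o^3 - 8*o^2 + 6*o + 4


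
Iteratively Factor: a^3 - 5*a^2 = (a)*(a^2 - 5*a) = a^2*(a - 5)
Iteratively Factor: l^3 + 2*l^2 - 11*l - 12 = (l - 3)*(l^2 + 5*l + 4) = (l - 3)*(l + 1)*(l + 4)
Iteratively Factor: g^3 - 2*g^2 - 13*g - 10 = (g - 5)*(g^2 + 3*g + 2) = (g - 5)*(g + 1)*(g + 2)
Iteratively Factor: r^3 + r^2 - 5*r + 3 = (r - 1)*(r^2 + 2*r - 3) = (r - 1)^2*(r + 3)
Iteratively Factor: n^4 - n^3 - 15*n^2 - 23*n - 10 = (n - 5)*(n^3 + 4*n^2 + 5*n + 2) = (n - 5)*(n + 1)*(n^2 + 3*n + 2) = (n - 5)*(n + 1)*(n + 2)*(n + 1)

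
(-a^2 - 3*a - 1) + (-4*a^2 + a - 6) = -5*a^2 - 2*a - 7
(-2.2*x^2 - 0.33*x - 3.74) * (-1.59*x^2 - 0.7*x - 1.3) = 3.498*x^4 + 2.0647*x^3 + 9.0376*x^2 + 3.047*x + 4.862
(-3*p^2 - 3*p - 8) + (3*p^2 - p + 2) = -4*p - 6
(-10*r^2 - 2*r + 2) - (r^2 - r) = -11*r^2 - r + 2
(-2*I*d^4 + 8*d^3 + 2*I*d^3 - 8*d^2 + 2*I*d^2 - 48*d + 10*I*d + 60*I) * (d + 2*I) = -2*I*d^5 + 12*d^4 + 2*I*d^4 - 12*d^3 + 18*I*d^3 - 52*d^2 - 6*I*d^2 - 20*d - 36*I*d - 120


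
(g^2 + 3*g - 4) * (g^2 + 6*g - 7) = g^4 + 9*g^3 + 7*g^2 - 45*g + 28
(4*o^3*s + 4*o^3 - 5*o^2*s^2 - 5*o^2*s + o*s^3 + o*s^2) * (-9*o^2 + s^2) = -36*o^5*s - 36*o^5 + 45*o^4*s^2 + 45*o^4*s - 5*o^3*s^3 - 5*o^3*s^2 - 5*o^2*s^4 - 5*o^2*s^3 + o*s^5 + o*s^4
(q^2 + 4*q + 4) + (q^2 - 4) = 2*q^2 + 4*q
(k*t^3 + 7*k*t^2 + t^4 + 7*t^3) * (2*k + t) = 2*k^2*t^3 + 14*k^2*t^2 + 3*k*t^4 + 21*k*t^3 + t^5 + 7*t^4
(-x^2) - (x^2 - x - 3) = -2*x^2 + x + 3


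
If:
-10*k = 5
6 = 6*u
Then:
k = -1/2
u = 1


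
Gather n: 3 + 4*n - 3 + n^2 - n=n^2 + 3*n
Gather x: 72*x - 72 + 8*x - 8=80*x - 80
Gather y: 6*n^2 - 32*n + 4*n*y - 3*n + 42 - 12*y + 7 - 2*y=6*n^2 - 35*n + y*(4*n - 14) + 49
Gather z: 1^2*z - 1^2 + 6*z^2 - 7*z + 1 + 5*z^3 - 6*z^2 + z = 5*z^3 - 5*z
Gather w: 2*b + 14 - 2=2*b + 12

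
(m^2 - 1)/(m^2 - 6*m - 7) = (m - 1)/(m - 7)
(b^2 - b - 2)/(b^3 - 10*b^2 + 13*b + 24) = (b - 2)/(b^2 - 11*b + 24)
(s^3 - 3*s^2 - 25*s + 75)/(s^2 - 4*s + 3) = (s^2 - 25)/(s - 1)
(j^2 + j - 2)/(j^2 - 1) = (j + 2)/(j + 1)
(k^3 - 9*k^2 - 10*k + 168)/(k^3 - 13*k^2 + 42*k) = (k + 4)/k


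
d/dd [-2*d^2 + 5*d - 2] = 5 - 4*d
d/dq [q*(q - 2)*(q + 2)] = 3*q^2 - 4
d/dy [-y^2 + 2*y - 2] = 2 - 2*y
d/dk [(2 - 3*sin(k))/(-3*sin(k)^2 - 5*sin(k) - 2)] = (-9*sin(k)^2 + 12*sin(k) + 16)*cos(k)/((sin(k) + 1)^2*(3*sin(k) + 2)^2)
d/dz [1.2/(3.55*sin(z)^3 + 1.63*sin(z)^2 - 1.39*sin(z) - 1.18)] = (-12.78*sin(z)^2 - 3.912*sin(z) + 1.668)*cos(z)/(3.55*sin(z)^3 + 1.63*sin(z)^2 - 1.39*sin(z) - 1.18)^2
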